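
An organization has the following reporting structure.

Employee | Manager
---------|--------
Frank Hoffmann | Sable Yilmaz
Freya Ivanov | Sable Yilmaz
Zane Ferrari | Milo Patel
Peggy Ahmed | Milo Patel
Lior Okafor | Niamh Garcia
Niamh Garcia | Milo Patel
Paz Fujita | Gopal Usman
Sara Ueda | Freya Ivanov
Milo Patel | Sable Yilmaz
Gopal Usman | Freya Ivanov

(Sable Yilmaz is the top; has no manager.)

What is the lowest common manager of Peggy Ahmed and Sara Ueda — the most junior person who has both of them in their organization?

Sable Yilmaz

Peggy Ahmed's chain of managers is Milo Patel, Sable Yilmaz. Sara Ueda's chain of managers is Freya Ivanov, Sable Yilmaz. The first manager that appears in both chains is Sable Yilmaz.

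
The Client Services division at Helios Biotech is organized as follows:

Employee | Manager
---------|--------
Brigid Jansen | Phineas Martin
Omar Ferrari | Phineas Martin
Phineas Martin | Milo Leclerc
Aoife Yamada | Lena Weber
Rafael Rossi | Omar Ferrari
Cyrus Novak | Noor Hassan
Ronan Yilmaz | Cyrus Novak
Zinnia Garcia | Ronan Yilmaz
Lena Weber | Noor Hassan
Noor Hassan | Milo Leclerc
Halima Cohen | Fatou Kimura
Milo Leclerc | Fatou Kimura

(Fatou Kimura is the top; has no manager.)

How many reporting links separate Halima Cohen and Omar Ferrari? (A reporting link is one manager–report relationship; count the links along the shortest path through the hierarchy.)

4

Halima Cohen is 1 level below Fatou Kimura, and Omar Ferrari is 3 levels below Fatou Kimura (their lowest common manager). The shortest path runs up from Halima Cohen to Fatou Kimura and back down to Omar Ferrari: 1 + 3 = 4 links.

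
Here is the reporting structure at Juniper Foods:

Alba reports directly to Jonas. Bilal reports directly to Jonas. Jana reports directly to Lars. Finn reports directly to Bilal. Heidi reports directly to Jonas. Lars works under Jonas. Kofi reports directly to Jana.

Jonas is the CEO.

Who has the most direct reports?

Jonas

Direct-report counts: Jonas has 4; Bilal has 1; Lars has 1; Jana has 1. The largest is 4, held by Jonas.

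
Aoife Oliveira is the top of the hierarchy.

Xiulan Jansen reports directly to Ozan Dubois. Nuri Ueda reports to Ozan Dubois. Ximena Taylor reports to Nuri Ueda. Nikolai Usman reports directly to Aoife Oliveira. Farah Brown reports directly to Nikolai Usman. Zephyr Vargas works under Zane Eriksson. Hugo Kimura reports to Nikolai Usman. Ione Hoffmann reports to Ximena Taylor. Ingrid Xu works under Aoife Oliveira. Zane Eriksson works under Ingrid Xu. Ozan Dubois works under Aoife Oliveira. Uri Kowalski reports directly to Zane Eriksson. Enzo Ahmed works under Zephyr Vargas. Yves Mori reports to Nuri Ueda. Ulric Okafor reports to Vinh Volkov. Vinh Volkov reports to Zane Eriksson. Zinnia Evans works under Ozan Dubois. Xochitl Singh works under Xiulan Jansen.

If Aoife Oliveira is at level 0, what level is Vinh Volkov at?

3

Chain from Vinh Volkov up to Aoife Oliveira: Vinh Volkov → Zane Eriksson → Ingrid Xu → Aoife Oliveira. That is 3 steps up, so Vinh Volkov is 3 levels below Aoife Oliveira.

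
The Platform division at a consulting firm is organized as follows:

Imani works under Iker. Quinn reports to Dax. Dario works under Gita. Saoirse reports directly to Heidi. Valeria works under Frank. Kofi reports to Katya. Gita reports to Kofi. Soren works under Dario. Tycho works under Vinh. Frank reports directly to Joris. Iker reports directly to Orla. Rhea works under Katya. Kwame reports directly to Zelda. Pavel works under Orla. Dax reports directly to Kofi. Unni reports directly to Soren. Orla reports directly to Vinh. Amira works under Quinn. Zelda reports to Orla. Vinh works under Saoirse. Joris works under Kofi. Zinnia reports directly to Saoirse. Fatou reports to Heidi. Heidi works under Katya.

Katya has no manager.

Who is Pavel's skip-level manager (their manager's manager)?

Vinh

Pavel reports to Orla, and Orla reports to Vinh. So Pavel's skip-level manager is Vinh.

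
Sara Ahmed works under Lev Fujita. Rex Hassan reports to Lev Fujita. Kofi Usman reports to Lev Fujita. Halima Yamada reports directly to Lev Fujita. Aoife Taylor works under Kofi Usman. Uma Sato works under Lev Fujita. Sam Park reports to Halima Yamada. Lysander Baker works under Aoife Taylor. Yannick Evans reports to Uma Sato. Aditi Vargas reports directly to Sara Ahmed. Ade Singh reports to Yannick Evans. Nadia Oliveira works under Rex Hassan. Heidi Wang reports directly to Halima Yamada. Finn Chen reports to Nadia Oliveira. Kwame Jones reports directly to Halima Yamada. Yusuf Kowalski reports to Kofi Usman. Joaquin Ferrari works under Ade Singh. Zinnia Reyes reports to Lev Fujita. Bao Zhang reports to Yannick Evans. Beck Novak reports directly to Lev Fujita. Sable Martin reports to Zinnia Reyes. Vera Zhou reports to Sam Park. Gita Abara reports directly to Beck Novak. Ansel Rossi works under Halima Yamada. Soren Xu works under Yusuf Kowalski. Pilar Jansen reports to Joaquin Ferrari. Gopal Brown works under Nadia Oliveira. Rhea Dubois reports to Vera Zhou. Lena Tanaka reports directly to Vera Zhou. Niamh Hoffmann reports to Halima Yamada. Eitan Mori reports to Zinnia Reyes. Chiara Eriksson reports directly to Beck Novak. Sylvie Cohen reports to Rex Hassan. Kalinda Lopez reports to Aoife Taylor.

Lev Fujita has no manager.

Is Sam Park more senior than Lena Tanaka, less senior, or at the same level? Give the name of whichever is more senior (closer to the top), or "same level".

Sam Park is 2 levels below Lev Fujita; Lena Tanaka is 4. Sam Park is higher.

Sam Park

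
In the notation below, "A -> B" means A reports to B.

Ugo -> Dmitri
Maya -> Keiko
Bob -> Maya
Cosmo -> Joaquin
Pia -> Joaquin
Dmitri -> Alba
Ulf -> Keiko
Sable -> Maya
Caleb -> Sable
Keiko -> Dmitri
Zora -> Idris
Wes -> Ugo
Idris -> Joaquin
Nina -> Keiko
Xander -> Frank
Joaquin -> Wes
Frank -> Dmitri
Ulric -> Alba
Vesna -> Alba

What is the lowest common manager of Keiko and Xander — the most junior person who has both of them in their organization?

Keiko's chain of managers is Dmitri, Alba. Xander's chain of managers is Frank, Dmitri, Alba. The first manager that appears in both chains is Dmitri.

Dmitri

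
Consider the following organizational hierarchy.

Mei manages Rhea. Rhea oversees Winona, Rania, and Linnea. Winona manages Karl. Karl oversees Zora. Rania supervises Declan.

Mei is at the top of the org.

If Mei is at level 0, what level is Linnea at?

2

Chain from Linnea up to Mei: Linnea → Rhea → Mei. That is 2 steps up, so Linnea is 2 levels below Mei.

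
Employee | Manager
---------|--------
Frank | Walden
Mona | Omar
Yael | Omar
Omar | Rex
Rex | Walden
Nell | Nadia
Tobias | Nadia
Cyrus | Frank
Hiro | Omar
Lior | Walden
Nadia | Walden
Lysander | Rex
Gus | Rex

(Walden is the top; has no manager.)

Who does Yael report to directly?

Yael reports directly to Omar.

Omar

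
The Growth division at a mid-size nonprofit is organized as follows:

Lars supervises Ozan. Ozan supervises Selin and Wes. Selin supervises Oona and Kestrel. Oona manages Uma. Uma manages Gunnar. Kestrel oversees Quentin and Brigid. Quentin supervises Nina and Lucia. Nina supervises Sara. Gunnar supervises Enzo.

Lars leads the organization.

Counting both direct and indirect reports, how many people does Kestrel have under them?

Kestrel directly manages Quentin, Brigid. Under Quentin: Lucia, Nina, Sara (3). Brigid has no reports. So Kestrel's organization is 2 direct reports plus everyone under them: 4 + 1 = 5.

5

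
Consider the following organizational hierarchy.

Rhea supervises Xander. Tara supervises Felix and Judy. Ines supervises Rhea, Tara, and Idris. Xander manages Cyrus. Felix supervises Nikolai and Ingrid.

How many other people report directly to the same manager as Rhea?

Rhea reports to Ines. Ines's other direct reports are Tara, Idris — 2 peers.

2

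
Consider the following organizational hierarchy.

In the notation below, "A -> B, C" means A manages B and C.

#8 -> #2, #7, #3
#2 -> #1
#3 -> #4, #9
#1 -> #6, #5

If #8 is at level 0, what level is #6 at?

Chain from #6 up to #8: #6 → #1 → #2 → #8. That is 3 steps up, so #6 is 3 levels below #8.

3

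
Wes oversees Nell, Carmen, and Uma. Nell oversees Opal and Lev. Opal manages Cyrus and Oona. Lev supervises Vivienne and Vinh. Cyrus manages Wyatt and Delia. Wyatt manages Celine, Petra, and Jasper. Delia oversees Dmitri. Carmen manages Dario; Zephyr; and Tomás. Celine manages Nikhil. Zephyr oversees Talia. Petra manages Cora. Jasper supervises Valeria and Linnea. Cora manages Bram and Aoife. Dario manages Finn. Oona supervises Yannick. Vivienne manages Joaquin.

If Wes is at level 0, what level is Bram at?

Chain from Bram up to Wes: Bram → Cora → Petra → Wyatt → Cyrus → Opal → Nell → Wes. That is 7 steps up, so Bram is 7 levels below Wes.

7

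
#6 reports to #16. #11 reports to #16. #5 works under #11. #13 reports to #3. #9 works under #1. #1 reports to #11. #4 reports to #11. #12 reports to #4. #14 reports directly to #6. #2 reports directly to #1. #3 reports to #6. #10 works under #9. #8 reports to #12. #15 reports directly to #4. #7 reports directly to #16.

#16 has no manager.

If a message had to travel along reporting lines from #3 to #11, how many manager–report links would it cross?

3

#3 is 2 levels below #16, and #11 is 1 level below #16 (their lowest common manager). The shortest path runs up from #3 to #16 and back down to #11: 2 + 1 = 3 links.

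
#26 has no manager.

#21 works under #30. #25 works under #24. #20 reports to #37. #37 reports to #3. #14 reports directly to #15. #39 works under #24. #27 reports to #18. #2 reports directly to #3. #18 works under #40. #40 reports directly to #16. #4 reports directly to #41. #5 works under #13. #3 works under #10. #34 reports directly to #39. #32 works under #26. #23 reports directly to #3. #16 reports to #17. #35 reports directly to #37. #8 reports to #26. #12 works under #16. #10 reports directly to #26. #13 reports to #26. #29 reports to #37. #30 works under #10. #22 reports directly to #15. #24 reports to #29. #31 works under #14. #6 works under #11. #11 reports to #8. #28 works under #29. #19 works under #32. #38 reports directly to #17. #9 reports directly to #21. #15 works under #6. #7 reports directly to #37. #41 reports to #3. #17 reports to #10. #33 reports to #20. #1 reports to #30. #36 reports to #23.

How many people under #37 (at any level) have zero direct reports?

6

The people in #37's organization with no one reporting to them are #33, #35, #7, #28, #34, #25. That is 6.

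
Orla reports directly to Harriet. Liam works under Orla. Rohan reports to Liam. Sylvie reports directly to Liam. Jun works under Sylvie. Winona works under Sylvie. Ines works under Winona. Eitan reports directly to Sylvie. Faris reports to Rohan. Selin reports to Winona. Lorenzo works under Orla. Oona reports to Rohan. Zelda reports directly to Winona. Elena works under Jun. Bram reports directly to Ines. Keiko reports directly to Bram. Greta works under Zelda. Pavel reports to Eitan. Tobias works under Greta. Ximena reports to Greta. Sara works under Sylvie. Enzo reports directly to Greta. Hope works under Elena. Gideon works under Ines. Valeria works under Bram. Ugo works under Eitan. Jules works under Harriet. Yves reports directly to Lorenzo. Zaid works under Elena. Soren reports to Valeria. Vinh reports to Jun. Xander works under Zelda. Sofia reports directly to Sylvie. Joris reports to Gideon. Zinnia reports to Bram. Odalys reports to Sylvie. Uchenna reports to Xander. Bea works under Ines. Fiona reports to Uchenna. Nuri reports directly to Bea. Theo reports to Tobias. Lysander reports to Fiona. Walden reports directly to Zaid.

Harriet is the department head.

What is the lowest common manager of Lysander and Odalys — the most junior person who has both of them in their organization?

Lysander's chain of managers is Fiona, Uchenna, Xander, Zelda, Winona, Sylvie, Liam, Orla, Harriet. Odalys's chain of managers is Sylvie, Liam, Orla, Harriet. The first manager that appears in both chains is Sylvie.

Sylvie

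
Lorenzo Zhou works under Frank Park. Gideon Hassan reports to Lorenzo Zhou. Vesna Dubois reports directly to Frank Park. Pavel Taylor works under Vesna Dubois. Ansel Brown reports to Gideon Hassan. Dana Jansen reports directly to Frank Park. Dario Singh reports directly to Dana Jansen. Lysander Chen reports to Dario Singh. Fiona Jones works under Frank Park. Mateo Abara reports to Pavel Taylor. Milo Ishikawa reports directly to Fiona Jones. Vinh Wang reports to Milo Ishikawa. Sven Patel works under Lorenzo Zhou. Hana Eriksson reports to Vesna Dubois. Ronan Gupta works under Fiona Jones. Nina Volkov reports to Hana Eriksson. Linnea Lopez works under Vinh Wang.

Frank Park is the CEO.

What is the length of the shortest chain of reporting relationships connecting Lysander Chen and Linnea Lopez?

7

Lysander Chen is 3 levels below Frank Park, and Linnea Lopez is 4 levels below Frank Park (their lowest common manager). The shortest path runs up from Lysander Chen to Frank Park and back down to Linnea Lopez: 3 + 4 = 7 links.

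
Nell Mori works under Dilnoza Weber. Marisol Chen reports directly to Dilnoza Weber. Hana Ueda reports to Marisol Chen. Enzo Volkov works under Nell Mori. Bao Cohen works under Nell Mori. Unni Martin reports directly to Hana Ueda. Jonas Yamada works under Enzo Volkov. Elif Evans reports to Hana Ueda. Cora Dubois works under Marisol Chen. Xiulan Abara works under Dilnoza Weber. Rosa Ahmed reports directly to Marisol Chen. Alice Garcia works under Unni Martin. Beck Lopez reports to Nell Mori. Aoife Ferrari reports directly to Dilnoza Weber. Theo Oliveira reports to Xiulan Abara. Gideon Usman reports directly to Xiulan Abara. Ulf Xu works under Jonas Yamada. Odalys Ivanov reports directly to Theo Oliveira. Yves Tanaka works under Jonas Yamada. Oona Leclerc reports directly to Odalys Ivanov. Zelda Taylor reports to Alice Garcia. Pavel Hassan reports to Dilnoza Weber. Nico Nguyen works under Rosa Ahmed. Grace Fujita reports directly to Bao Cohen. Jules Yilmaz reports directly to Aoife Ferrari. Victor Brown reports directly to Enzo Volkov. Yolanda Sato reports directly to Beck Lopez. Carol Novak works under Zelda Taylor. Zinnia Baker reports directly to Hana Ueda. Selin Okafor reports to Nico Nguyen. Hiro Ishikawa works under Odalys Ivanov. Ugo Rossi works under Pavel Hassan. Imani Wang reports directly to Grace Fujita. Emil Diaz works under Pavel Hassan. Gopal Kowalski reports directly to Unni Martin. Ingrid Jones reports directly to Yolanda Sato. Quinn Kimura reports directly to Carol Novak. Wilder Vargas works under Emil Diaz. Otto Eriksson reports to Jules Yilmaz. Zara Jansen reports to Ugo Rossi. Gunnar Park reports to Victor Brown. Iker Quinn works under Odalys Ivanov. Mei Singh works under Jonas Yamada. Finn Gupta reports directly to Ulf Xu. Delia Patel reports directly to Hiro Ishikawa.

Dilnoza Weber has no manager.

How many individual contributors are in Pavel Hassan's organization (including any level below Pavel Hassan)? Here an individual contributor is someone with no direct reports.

The people in Pavel Hassan's organization with no one reporting to them are Wilder Vargas, Zara Jansen. That is 2.

2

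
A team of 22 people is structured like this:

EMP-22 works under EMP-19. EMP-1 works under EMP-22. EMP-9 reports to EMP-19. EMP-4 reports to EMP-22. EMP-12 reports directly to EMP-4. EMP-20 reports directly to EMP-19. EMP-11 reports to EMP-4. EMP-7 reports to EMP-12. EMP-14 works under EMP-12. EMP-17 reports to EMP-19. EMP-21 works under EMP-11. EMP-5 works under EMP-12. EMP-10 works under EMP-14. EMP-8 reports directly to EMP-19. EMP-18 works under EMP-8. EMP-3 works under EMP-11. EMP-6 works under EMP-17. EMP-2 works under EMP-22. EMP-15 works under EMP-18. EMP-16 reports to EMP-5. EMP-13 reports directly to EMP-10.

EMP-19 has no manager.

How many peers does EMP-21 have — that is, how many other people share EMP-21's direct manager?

EMP-21 reports to EMP-11. EMP-11's other direct reports are EMP-3 — 1 peer.

1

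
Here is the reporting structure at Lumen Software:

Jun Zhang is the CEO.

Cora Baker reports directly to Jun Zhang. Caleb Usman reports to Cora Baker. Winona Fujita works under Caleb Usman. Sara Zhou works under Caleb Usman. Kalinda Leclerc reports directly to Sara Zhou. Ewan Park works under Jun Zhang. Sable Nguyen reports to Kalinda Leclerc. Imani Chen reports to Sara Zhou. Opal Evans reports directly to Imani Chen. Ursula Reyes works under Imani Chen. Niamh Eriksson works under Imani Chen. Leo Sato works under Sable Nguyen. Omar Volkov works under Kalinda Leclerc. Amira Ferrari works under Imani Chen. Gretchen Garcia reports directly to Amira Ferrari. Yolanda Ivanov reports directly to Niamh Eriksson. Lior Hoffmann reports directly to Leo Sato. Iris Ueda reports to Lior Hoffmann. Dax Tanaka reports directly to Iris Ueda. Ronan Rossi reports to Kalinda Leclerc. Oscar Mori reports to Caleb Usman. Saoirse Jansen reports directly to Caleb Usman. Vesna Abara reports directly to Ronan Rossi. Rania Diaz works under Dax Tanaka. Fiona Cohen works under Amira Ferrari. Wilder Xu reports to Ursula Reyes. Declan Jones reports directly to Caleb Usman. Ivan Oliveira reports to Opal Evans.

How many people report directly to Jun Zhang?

2

Jun Zhang directly manages Cora Baker, Ewan Park. That is 2 direct reports.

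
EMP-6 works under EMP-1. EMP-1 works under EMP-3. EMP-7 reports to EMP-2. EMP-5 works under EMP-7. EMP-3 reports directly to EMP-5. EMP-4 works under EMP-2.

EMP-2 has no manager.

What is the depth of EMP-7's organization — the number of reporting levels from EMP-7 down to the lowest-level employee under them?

The longest chain under EMP-7 runs EMP-7 → EMP-5 → EMP-3 → EMP-1 → EMP-6, which is 4 levels below EMP-7.

4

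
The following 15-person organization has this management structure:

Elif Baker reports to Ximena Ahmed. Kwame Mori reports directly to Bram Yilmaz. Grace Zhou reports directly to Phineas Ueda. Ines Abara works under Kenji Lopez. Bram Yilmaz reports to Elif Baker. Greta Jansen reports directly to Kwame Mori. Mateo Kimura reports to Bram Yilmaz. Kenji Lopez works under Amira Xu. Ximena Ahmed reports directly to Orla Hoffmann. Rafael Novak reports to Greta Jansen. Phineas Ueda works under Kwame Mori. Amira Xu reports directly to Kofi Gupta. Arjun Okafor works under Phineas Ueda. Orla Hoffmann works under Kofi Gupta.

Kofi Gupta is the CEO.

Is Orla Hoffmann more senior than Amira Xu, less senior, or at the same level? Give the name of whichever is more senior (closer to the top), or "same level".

same level

Both Orla Hoffmann and Amira Xu are 1 level below Kofi Gupta.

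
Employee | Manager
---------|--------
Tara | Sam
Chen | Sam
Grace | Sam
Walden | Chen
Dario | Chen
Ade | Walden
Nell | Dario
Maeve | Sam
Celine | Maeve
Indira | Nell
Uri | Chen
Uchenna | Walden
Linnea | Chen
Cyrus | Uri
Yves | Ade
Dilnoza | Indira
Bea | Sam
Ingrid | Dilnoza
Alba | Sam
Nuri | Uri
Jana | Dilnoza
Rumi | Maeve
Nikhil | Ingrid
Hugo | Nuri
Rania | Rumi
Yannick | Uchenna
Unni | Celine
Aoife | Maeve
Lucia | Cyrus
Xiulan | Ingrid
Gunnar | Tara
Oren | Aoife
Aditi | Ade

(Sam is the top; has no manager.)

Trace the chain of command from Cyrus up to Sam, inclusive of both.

Cyrus reports to Uri. Uri reports to Chen. Chen reports to Sam. Sam is at the top.

Cyrus -> Uri -> Chen -> Sam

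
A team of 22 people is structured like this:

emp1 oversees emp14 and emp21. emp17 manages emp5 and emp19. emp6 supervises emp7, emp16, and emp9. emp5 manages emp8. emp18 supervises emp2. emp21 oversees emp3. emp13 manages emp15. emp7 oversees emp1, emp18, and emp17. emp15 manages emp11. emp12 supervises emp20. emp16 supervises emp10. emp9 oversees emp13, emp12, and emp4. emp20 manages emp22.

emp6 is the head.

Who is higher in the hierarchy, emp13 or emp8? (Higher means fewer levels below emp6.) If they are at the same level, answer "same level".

emp13

emp13 is 2 levels below emp6; emp8 is 4. emp13 is higher.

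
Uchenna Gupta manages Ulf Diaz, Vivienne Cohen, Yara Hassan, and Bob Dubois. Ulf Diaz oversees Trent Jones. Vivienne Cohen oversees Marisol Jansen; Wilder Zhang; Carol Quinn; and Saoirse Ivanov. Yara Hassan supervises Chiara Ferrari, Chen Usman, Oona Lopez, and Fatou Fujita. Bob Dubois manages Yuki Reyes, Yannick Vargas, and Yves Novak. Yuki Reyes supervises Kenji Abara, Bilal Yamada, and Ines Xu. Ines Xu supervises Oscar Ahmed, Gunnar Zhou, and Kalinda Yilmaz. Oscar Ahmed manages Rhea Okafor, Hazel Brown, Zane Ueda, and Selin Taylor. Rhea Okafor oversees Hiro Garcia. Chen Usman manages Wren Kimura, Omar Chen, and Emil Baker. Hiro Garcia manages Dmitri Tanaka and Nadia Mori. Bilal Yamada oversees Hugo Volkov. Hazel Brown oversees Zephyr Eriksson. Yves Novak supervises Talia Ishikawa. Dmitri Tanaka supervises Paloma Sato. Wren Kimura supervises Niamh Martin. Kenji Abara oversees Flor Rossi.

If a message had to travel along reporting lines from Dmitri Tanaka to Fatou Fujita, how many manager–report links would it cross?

9

Dmitri Tanaka is 7 levels below Uchenna Gupta, and Fatou Fujita is 2 levels below Uchenna Gupta (their lowest common manager). The shortest path runs up from Dmitri Tanaka to Uchenna Gupta and back down to Fatou Fujita: 7 + 2 = 9 links.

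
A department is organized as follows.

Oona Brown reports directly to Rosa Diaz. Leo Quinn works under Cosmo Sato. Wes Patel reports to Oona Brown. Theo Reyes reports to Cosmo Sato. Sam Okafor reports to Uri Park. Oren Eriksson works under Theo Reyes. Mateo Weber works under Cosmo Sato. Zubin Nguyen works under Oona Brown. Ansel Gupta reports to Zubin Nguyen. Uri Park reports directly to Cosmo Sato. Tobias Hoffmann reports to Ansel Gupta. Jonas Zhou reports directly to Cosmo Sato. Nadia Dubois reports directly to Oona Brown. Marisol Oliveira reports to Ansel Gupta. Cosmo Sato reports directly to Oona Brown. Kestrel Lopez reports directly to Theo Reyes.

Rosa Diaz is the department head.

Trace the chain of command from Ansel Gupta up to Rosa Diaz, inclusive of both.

Ansel Gupta -> Zubin Nguyen -> Oona Brown -> Rosa Diaz

Ansel Gupta reports to Zubin Nguyen. Zubin Nguyen reports to Oona Brown. Oona Brown reports to Rosa Diaz. Rosa Diaz is at the top.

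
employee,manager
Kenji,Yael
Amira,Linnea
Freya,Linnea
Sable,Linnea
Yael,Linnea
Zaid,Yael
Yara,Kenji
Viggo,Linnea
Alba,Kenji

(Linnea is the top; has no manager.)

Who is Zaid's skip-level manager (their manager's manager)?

Linnea

Zaid reports to Yael, and Yael reports to Linnea. So Zaid's skip-level manager is Linnea.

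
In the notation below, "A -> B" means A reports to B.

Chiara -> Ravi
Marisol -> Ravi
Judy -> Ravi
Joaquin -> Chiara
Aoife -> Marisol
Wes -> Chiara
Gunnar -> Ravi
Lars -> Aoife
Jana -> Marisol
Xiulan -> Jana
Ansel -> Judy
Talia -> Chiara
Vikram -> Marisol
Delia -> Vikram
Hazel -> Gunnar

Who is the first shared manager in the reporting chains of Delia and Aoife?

Marisol

Delia's chain of managers is Vikram, Marisol, Ravi. Aoife's chain of managers is Marisol, Ravi. The first manager that appears in both chains is Marisol.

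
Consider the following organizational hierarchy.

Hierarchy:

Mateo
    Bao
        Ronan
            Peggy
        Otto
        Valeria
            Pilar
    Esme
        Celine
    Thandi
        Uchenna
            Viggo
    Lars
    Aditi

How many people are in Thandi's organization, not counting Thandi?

2

Thandi directly manages Uchenna. Under Uchenna: Viggo (1). That's 2 in total.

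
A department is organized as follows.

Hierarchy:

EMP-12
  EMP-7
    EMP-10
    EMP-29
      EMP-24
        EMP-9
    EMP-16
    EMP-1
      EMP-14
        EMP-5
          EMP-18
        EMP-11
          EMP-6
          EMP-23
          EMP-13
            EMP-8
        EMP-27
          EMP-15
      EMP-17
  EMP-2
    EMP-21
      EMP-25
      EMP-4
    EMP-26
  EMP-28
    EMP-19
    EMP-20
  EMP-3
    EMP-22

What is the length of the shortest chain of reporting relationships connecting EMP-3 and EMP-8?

7

EMP-3 is 1 level below EMP-12, and EMP-8 is 6 levels below EMP-12 (their lowest common manager). The shortest path runs up from EMP-3 to EMP-12 and back down to EMP-8: 1 + 6 = 7 links.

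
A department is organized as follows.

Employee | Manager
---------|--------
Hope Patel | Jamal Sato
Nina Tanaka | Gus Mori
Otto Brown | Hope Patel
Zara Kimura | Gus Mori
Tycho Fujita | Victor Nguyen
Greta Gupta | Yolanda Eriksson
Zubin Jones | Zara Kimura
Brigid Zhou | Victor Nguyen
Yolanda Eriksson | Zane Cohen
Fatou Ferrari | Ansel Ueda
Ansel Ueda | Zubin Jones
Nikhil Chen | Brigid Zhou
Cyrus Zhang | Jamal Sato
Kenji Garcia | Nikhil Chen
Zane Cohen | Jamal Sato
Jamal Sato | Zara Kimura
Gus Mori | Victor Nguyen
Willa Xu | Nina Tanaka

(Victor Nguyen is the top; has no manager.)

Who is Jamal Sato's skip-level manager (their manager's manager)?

Gus Mori

Jamal Sato reports to Zara Kimura, and Zara Kimura reports to Gus Mori. So Jamal Sato's skip-level manager is Gus Mori.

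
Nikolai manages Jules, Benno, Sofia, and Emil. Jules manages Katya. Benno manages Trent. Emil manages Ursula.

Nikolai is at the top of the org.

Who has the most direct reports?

Direct-report counts: Nikolai has 4; Emil has 1; Benno has 1; Jules has 1. The largest is 4, held by Nikolai.

Nikolai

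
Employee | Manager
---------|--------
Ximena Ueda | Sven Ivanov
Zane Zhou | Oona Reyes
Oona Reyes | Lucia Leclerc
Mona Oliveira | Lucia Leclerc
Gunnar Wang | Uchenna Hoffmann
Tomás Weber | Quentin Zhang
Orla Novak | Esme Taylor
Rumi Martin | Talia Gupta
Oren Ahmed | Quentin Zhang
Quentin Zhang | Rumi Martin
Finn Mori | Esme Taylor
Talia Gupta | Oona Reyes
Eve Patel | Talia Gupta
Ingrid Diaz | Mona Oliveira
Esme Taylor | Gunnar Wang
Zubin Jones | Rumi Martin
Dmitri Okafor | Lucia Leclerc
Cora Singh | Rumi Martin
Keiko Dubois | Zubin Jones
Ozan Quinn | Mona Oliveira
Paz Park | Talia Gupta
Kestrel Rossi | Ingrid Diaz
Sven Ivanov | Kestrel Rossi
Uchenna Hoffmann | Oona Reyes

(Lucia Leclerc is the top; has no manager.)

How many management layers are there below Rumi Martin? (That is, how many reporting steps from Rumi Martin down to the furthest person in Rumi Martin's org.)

2

The longest chain under Rumi Martin runs Rumi Martin → Zubin Jones → Keiko Dubois, which is 2 levels below Rumi Martin.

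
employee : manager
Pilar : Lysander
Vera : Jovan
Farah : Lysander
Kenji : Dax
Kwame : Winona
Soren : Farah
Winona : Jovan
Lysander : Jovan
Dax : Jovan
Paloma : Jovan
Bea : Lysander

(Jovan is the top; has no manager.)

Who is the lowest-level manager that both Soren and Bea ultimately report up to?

Lysander

Soren's chain of managers is Farah, Lysander, Jovan. Bea's chain of managers is Lysander, Jovan. The first manager that appears in both chains is Lysander.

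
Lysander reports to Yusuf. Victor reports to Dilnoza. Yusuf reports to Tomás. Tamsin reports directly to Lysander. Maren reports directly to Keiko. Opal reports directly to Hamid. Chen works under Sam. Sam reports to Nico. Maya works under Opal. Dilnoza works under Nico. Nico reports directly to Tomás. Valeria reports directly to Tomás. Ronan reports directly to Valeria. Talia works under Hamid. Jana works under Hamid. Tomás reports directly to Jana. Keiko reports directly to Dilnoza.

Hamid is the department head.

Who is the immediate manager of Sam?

Sam reports directly to Nico.

Nico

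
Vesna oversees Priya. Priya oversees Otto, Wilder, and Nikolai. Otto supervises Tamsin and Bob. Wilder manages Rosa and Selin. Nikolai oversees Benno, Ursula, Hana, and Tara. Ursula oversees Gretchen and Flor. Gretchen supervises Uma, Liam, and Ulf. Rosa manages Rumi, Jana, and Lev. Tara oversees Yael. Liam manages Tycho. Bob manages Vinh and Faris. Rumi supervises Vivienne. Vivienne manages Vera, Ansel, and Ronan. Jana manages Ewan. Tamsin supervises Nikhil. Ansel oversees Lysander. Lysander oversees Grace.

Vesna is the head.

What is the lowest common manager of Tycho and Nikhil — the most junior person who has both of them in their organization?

Priya

Tycho's chain of managers is Liam, Gretchen, Ursula, Nikolai, Priya, Vesna. Nikhil's chain of managers is Tamsin, Otto, Priya, Vesna. The first manager that appears in both chains is Priya.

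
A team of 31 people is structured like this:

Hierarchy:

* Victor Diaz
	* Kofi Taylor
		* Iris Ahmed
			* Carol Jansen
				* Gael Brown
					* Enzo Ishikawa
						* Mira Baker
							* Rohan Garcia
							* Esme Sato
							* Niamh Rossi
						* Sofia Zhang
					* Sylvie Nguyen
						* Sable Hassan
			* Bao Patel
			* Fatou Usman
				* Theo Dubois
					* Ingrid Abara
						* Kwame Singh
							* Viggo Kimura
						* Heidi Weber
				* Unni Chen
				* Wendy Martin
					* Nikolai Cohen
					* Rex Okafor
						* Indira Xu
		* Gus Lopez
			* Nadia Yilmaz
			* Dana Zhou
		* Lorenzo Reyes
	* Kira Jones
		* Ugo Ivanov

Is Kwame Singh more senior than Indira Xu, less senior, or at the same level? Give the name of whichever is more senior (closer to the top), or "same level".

Both Kwame Singh and Indira Xu are 6 levels below Victor Diaz.

same level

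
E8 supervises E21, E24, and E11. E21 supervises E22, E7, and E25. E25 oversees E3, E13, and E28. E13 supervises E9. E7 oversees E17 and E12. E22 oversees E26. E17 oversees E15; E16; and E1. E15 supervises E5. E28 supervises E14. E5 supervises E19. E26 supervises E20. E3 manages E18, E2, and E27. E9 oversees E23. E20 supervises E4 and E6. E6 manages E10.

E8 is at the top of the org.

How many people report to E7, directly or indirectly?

E7 directly manages E17, E12. Under E17: E1, E16, E15, E5, E19 (5). E12 has no reports. So E7's organization is 2 direct reports plus everyone under them: 6 + 1 = 7.

7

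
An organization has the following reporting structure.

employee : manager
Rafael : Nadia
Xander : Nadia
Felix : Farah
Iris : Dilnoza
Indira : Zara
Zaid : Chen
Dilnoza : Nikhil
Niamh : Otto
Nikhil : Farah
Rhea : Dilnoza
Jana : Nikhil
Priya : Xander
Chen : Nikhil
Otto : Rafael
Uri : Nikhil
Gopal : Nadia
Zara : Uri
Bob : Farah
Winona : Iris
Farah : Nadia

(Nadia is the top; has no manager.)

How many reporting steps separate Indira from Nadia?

5

Chain from Indira up to Nadia: Indira → Zara → Uri → Nikhil → Farah → Nadia. That is 5 steps up, so Indira is 5 levels below Nadia.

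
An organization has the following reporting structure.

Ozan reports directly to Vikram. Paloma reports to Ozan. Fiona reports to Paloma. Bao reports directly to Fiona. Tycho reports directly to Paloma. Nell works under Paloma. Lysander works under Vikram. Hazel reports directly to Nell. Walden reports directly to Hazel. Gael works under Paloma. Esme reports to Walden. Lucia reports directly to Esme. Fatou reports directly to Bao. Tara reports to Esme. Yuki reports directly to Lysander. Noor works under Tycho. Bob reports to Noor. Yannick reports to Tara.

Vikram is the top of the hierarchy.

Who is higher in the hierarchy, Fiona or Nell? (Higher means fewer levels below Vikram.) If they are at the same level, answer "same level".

Both Fiona and Nell are 3 levels below Vikram.

same level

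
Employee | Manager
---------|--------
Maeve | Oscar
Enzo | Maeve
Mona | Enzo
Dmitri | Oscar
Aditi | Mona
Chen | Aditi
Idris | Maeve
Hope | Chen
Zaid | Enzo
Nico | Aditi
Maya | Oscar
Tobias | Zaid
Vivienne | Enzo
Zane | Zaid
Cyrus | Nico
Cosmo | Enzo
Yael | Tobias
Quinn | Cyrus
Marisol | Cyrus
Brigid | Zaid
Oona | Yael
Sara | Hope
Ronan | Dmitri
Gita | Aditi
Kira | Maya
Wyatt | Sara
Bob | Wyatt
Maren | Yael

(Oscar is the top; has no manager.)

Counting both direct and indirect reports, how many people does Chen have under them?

4

Chen directly manages Hope. Under Hope: Sara, Wyatt, Bob (3). That's 4 in total.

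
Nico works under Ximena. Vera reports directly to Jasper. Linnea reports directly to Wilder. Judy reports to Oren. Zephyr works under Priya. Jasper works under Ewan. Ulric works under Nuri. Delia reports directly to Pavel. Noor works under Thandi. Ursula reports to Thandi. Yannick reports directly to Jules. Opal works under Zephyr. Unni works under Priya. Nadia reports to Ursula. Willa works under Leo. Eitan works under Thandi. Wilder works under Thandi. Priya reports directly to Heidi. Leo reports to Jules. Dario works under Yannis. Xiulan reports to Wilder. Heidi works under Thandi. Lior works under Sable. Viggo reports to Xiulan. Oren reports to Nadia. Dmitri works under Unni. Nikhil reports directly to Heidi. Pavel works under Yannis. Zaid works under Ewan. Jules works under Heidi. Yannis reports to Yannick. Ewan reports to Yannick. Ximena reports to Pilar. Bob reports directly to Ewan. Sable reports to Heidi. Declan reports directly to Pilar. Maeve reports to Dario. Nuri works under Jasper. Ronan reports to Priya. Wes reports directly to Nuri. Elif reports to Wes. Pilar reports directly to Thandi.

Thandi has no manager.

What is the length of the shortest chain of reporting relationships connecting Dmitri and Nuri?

Dmitri is 3 levels below Heidi, and Nuri is 5 levels below Heidi (their lowest common manager). The shortest path runs up from Dmitri to Heidi and back down to Nuri: 3 + 5 = 8 links.

8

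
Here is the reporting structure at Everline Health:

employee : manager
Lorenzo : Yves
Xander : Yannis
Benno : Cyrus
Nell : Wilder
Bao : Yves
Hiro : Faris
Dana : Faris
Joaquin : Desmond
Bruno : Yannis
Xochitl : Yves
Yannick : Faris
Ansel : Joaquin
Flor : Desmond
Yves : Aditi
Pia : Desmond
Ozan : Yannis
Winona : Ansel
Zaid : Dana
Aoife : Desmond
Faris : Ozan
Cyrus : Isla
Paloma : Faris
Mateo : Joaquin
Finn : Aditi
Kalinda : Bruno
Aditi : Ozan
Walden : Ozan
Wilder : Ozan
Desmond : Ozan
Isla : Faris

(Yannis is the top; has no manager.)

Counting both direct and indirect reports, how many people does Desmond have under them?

7

Desmond directly manages Joaquin, Aoife, Flor, Pia. Under Joaquin: Ansel, Winona, Mateo (3). Aoife has no reports. Flor has no reports. Pia has no reports. So Desmond's organization is 4 direct reports plus everyone under them: 4 + 1 + 1 + 1 = 7.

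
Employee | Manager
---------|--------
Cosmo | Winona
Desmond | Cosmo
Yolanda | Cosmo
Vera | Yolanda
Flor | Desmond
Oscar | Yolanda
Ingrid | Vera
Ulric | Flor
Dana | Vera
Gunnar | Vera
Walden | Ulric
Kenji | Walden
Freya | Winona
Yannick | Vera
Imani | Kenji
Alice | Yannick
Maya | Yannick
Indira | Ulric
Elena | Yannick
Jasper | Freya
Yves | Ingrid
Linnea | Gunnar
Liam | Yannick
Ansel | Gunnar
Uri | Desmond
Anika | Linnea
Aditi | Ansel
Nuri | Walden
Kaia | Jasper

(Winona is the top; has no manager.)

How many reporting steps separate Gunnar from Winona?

Chain from Gunnar up to Winona: Gunnar → Vera → Yolanda → Cosmo → Winona. That is 4 steps up, so Gunnar is 4 levels below Winona.

4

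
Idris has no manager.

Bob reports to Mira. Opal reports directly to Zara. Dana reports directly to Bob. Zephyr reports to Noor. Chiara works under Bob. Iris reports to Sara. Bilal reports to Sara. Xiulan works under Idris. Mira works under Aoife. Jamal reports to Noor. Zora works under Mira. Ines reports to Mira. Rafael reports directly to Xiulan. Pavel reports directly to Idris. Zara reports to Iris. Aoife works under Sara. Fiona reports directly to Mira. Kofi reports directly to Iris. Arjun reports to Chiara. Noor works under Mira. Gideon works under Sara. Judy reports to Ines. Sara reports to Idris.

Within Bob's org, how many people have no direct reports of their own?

The people in Bob's organization with no one reporting to them are Dana, Arjun. That is 2.

2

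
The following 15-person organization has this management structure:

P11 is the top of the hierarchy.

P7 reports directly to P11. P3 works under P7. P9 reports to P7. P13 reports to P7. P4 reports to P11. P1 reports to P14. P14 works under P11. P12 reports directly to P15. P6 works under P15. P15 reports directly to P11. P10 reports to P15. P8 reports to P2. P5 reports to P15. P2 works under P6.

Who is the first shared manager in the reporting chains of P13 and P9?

P13's chain of managers is P7, P11. P9's chain of managers is P7, P11. The first manager that appears in both chains is P7.

P7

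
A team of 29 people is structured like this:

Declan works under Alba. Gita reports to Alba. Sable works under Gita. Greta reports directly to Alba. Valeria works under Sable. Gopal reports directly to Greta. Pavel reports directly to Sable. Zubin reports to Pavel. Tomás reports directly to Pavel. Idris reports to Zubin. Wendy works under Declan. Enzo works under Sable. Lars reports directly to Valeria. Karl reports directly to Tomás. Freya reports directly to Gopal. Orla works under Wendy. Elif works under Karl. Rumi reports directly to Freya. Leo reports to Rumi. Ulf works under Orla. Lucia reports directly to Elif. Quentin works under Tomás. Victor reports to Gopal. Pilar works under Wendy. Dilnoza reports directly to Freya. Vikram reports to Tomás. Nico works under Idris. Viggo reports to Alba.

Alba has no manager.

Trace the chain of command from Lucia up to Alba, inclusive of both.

Lucia reports to Elif. Elif reports to Karl. Karl reports to Tomás. Tomás reports to Pavel. Pavel reports to Sable. Sable reports to Gita. Gita reports to Alba. Alba is at the top.

Lucia -> Elif -> Karl -> Tomás -> Pavel -> Sable -> Gita -> Alba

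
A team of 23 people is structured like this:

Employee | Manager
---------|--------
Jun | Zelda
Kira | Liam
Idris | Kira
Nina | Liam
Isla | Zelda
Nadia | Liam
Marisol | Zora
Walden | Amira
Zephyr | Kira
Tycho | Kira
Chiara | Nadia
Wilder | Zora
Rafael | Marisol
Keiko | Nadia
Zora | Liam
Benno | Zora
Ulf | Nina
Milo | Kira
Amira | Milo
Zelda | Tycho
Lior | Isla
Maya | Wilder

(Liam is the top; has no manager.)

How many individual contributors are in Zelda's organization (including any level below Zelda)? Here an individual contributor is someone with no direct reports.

2

The people in Zelda's organization with no one reporting to them are Jun, Lior. That is 2.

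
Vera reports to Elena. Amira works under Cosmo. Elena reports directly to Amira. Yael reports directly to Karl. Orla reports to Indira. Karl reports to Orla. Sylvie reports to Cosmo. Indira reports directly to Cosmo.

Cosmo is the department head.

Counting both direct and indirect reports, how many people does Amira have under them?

Amira directly manages Elena. Under Elena: Vera (1). That's 2 in total.

2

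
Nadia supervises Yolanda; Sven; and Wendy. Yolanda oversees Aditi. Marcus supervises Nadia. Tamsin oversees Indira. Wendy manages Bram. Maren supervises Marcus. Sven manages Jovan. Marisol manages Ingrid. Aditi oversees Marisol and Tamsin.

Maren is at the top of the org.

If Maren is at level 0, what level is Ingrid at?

Chain from Ingrid up to Maren: Ingrid → Marisol → Aditi → Yolanda → Nadia → Marcus → Maren. That is 6 steps up, so Ingrid is 6 levels below Maren.

6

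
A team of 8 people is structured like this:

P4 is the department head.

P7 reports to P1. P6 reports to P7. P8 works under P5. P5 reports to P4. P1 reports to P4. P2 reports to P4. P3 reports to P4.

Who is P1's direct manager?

P1 reports directly to P4.

P4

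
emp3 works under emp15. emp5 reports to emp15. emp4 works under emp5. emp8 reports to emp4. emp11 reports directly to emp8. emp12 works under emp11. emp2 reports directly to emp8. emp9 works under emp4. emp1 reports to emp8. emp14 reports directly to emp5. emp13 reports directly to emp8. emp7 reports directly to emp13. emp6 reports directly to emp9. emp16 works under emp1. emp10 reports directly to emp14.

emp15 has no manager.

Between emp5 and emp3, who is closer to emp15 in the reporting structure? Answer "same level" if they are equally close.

Both emp5 and emp3 are 1 level below emp15.

same level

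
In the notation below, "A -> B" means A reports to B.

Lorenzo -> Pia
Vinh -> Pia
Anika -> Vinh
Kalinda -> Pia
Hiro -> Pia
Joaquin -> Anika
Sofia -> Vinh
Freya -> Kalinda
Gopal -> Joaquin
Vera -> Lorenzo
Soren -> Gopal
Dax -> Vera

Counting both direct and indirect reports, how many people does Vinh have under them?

Vinh directly manages Anika, Sofia. Under Anika: Joaquin, Gopal, Soren (3). Sofia has no reports. So Vinh's organization is 2 direct reports plus everyone under them: 4 + 1 = 5.

5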